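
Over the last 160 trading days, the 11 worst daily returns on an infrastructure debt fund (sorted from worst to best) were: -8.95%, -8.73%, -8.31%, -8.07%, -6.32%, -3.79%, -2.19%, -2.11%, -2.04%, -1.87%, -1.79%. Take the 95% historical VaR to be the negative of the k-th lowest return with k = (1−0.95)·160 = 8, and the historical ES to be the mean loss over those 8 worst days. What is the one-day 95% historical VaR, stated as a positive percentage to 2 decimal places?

2.11%

k = 8; the 8th lowest return is -2.11%, so VaR = 2.11%.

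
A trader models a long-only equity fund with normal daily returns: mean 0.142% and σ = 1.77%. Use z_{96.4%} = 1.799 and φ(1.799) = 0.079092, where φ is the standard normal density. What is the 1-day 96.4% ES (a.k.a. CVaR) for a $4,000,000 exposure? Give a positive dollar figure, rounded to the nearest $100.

$149,900

Tail multiplier: φ(z)/(1−α) = 0.079092 / 0.036 = 2.197.
ES = −(0.142%) + 1.77% × 2.197 = 3.747%.
On $4,000,000: 0.03747 × $4,000,000 = $149,880.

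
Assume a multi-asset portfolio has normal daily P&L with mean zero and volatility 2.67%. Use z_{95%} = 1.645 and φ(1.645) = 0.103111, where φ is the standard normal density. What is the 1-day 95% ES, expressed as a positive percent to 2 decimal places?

5.51%

Tail multiplier: φ(z)/(1−α) = 0.103111 / 0.05 = 2.062.
ES = 2.67% × 2.062 = 5.506%.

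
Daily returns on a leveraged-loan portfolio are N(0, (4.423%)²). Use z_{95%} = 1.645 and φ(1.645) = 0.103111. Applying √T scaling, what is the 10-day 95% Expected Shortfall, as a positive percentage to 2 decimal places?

σ_{10d} = 4.423% × √10 = 13.987%.
ES multiplier = φ(z)/(1−α) = 0.103111/0.05 = 2.062.
ES = 13.987% × 2.062 = 28.841%.

28.84%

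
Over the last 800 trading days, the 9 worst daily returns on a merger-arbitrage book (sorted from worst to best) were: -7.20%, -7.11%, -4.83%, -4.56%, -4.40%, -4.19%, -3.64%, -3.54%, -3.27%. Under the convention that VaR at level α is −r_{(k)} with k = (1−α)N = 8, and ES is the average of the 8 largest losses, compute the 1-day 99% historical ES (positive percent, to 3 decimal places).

The 8 worst returns sum to -39.47%.
ES = −(-39.47%) / 8 = 4.93375% ≈ 4.934%.

4.934%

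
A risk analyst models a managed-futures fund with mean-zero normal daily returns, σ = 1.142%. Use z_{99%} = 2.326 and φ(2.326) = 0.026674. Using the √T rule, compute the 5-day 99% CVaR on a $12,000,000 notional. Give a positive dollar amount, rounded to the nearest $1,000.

$817,000

σ_{5d} = 1.142% × √5 = 2.554%.
ES multiplier = φ(z)/(1−α) = 0.026674/0.01 = 2.667.
ES = 2.554% × 2.667 = 6.812%; on $12,000,000: $817,440.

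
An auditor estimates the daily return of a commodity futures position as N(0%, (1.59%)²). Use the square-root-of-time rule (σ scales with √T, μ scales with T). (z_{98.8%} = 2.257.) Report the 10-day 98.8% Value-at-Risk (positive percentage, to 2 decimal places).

11.35%

σ_{10d} = 1.59% × √10 = 5.028%.
VaR = 2.257 × 5.028% = 11.348%.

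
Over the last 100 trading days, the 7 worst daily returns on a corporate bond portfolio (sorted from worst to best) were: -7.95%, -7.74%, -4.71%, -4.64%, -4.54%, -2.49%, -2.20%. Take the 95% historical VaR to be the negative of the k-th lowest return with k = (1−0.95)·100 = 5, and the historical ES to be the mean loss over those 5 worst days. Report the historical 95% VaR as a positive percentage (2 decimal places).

4.54%

k = 5; the 5th lowest return is -4.54%, so VaR = 4.54%.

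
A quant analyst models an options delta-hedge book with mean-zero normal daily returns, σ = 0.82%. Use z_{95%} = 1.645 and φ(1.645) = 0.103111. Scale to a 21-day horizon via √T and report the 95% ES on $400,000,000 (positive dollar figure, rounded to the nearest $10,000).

$31,000,000

σ_{21d} = 0.82% × √21 = 3.758%.
ES multiplier = φ(z)/(1−α) = 0.103111/0.05 = 2.062.
ES = 3.758% × 2.062 = 7.749%; on $400,000,000: $30,996,000.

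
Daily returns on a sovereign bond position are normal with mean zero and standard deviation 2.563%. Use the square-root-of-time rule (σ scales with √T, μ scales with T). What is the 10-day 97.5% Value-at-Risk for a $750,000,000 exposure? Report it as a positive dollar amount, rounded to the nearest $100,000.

$119,100,000

At 97.5%, z = 1.960.
σ_{10d} = 2.563% × √10 = 8.105%.
VaR = 1.960 × 8.105% = 15.886%.
On $750,000,000: 0.15886 × $750,000,000 = $119,145,000.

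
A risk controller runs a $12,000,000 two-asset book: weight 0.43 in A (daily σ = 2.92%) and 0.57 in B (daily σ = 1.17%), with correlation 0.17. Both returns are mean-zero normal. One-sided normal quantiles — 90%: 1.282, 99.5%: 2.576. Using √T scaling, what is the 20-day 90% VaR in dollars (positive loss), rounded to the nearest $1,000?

σ_p = √(0.43²·2.92² + 0.57²·1.17² + 2·0.17·0.43·0.57·2.92·1.17) = 1.519%.
σ_{20d} = 1.519% × √20 = 6.793%.
VaR = 1.282 × 6.793% = 8.709%; on $12,000,000 that is $1,045,080.

$1,045,000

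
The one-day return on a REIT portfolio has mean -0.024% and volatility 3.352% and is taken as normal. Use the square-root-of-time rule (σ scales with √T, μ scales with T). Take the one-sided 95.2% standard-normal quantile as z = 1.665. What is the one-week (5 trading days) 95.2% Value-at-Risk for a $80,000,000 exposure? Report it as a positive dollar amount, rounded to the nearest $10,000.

$10,080,000

σ_{5d} = 3.352% × √5 = 7.495%; μ_{5d} = 5 × -0.024% = -0.120%.
VaR = −(-0.120%) + 1.665 × 7.495% = 12.599%.
On $80,000,000: 0.12599 × $80,000,000 = $10,079,200.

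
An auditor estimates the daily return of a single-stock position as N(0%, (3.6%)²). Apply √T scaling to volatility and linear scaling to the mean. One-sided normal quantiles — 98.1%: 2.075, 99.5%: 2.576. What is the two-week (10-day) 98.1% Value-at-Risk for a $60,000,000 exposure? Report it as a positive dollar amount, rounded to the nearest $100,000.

σ_{10d} = 3.6% × √10 = 11.384%.
VaR = 2.075 × 11.384% = 23.622%.
On $60,000,000: 0.23622 × $60,000,000 = $14,173,200.

$14,200,000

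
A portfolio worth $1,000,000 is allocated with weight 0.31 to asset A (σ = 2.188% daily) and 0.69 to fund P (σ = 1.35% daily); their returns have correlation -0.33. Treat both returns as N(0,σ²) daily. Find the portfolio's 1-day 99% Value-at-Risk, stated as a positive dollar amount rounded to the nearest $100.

$22,200

σ_p² = 0.31²·2.188² + 0.69²·1.35² + 2·-0.33·0.31·0.69·2.188·1.35 = 0.9108 (%²).
σ_p = √0.9108 = 0.954%.
At 99%, z = 2.326.
VaR = 2.326 × 0.954% = 2.219%; on $1,000,000 that is $22,190.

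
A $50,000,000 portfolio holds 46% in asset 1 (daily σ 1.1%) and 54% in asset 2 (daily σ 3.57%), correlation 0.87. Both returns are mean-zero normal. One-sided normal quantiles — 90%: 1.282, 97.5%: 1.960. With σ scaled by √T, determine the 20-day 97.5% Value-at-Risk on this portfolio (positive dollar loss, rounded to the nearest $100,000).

σ_p = √(0.46²·1.1² + 0.54²·3.57² + 2·0.87·0.46·0.54·1.1·3.57) = 2.381%.
σ_{20d} = 2.381% × √20 = 10.648%.
VaR = 1.960 × 10.648% = 20.870%; on $50,000,000 that is $10,435,000.

$10,400,000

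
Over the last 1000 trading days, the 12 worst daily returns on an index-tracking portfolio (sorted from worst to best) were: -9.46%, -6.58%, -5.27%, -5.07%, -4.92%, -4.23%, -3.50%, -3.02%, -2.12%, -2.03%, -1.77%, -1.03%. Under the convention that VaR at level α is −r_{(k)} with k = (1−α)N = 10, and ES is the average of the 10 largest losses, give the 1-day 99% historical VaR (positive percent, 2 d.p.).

2.03%

k = 10; the 10th lowest return is -2.03%, so VaR = 2.03%.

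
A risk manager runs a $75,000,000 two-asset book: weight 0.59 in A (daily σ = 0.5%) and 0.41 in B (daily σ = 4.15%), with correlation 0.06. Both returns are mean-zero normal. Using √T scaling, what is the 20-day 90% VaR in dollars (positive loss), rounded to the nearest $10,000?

$7,500,000

σ_p = √(0.59²·0.5² + 0.41²·4.15² + 2·0.06·0.59·0.41·0.5·4.15) = 1.744%.
σ_{20d} = 1.744% × √20 = 7.799%.
z(90%) = 1.282.
VaR = 1.282 × 7.799% = 9.998%; on $75,000,000 that is $7,498,500.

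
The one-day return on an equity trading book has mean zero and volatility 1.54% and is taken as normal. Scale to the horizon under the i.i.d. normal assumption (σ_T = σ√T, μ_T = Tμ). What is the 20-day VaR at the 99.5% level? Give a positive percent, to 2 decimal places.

At 99.5%, z = 2.576.
σ_{20d} = 1.54% × √20 = 6.887%.
VaR = 2.576 × 6.887% = 17.741%.

17.74%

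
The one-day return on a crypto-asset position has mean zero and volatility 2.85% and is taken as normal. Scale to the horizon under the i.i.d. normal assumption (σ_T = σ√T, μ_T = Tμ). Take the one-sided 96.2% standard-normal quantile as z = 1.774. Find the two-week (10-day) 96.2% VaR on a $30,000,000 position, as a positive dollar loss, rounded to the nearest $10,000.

σ_{10d} = 2.85% × √10 = 9.012%.
VaR = 1.774 × 9.012% = 15.987%.
On $30,000,000: 0.15987 × $30,000,000 = $4,796,100.

$4,800,000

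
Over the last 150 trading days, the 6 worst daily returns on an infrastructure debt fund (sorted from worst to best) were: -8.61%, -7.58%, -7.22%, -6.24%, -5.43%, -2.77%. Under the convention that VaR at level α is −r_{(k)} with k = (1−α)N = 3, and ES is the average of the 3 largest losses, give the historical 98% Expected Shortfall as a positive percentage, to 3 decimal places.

The 3 worst returns sum to -23.41%.
ES = −(-23.41%) / 3 = 7.8033…% ≈ 7.803%.

7.803%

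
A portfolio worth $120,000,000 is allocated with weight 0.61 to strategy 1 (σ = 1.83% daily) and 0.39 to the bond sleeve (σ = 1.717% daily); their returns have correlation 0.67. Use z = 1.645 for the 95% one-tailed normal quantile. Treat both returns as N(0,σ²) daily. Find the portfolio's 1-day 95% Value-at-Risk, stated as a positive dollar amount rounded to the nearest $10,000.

$3,240,000

σ_p² = 0.61²·1.83² + 0.39²·1.717² + 2·0.67·0.61·0.39·1.83·1.717 = 2.6962 (%²).
σ_p = √2.6962 = 1.642%.
VaR = 1.645 × 1.642% = 2.701%; on $120,000,000 that is $3,241,200.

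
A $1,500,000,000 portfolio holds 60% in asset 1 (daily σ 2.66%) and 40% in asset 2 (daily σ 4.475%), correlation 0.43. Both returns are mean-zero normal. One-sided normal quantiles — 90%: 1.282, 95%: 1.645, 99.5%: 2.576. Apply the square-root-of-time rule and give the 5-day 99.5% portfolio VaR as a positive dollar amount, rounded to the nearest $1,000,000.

$248,000,000

σ_p = √(0.6²·2.66² + 0.4²·4.475² + 2·0.43·0.6·0.4·2.66·4.475) = 2.865%.
σ_{5d} = 2.865% × √5 = 6.406%.
VaR = 2.576 × 6.406% = 16.502%; on $1,500,000,000 that is $247,530,000.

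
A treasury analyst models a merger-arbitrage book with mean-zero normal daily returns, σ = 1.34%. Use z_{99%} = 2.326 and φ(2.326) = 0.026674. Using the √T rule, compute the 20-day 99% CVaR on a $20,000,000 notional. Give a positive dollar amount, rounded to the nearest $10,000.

σ_{20d} = 1.34% × √20 = 5.993%.
ES multiplier = φ(z)/(1−α) = 0.026674/0.01 = 2.667.
ES = 5.993% × 2.667 = 15.983%; on $20,000,000: $3,196,600.

$3,200,000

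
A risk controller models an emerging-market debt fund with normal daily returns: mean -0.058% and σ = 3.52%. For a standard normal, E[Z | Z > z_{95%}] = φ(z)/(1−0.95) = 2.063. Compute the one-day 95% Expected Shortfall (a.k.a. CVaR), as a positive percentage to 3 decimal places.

ES = −(-0.058%) + 3.52% × 2.063 = 7.320%.

7.320%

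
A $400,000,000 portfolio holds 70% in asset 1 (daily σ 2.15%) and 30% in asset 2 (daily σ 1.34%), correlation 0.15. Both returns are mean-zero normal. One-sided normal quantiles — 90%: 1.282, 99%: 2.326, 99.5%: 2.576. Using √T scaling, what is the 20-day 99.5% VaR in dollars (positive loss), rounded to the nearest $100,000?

$74,400,000

σ_p = √(0.7²·2.15² + 0.3²·1.34² + 2·0.15·0.7·0.3·2.15·1.34) = 1.615%.
σ_{20d} = 1.615% × √20 = 7.222%.
VaR = 2.576 × 7.222% = 18.604%; on $400,000,000 that is $74,416,000.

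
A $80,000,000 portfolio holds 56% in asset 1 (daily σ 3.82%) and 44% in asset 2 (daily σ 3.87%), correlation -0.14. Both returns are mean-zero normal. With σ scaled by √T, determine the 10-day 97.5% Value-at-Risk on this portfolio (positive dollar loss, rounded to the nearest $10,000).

$12,600,000

σ_p = √(0.56²·3.82² + 0.44²·3.87² + 2·-0.14·0.56·0.44·3.82·3.87) = 2.541%.
σ_{10d} = 2.541% × √10 = 8.035%.
z(97.5%) = 1.960.
VaR = 1.960 × 8.035% = 15.749%; on $80,000,000 that is $12,599,200.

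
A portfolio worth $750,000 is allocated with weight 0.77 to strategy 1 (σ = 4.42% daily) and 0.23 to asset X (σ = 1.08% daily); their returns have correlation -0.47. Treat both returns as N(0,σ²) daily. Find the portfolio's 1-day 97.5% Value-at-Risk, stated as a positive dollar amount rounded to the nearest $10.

σ_p² = 0.77²·4.42² + 0.23²·1.08² + 2·-0.47·0.77·0.23·4.42·1.08 = 10.8502 (%²).
σ_p = √10.8502 = 3.294%.
At 97.5%, z = 1.960.
VaR = 1.960 × 3.294% = 6.456%; on $750,000 that is $48,420.

$48,420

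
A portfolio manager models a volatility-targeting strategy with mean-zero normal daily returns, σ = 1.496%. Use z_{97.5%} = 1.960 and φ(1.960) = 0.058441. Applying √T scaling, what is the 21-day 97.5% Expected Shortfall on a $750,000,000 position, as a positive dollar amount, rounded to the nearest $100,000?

$120,200,000

σ_{21d} = 1.496% × √21 = 6.856%.
ES multiplier = φ(z)/(1−α) = 0.058441/0.025 = 2.338.
ES = 6.856% × 2.338 = 16.029%; on $750,000,000: $120,217,500.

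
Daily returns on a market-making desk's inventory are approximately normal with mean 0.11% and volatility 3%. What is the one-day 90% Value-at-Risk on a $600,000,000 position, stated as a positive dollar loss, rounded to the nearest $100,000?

$22,400,000

At 90% one-sided, z = 1.282.
VaR = −μ + z·σ = −(0.11%) + 1.282 × 3% = 3.736%.
On $600,000,000: 0.03736 × $600,000,000 = $22,416,000.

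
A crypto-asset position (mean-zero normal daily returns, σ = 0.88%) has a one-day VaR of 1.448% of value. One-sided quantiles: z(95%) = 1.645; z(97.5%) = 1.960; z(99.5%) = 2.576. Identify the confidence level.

Implied z = VaR/σ = 1.448 / 0.88 = 1.645.
This matches z(95%) = 1.645.

95%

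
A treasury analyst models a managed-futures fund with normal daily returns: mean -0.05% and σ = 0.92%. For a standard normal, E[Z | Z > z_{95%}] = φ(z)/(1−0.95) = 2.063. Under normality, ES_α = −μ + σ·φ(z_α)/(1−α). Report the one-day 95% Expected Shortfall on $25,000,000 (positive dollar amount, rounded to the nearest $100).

$487,000

ES = −(-0.05%) + 0.92% × 2.063 = 1.948%.
On $25,000,000: 0.01948 × $25,000,000 = $487,000.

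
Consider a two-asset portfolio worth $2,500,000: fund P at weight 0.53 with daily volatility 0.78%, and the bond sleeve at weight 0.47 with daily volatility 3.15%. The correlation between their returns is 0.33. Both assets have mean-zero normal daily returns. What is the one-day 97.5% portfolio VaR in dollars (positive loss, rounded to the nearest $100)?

σ_p² = 0.53²·0.78² + 0.47²·3.15² + 2·0.33·0.53·0.47·0.78·3.15 = 2.7667 (%²).
σ_p = √2.7667 = 1.663%.
At 97.5%, z = 1.960.
VaR = 1.960 × 1.663% = 3.259%; on $2,500,000 that is $81,475.

$81,500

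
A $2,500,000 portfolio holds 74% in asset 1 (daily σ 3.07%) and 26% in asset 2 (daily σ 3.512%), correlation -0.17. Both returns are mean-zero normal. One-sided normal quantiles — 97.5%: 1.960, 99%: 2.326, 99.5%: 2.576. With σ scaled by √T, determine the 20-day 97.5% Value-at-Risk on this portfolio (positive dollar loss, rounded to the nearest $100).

$504,000

σ_p = √(0.74²·3.07² + 0.26²·3.512² + 2·-0.17·0.74·0.26·3.07·3.512) = 2.300%.
σ_{20d} = 2.300% × √20 = 10.286%.
VaR = 1.960 × 10.286% = 20.161%; on $2,500,000 that is $504,025.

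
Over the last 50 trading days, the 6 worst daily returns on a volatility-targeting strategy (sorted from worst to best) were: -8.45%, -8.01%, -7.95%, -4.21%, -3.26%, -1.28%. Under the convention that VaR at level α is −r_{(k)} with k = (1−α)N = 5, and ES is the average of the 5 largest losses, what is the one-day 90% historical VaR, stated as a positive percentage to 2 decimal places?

3.26%

k = 5; the 5th lowest return is -3.26%, so VaR = 3.26%.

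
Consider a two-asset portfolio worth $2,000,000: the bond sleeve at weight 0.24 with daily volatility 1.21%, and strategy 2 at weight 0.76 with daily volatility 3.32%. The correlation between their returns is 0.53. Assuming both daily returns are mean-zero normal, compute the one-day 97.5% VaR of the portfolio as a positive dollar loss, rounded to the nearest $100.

σ_p² = 0.24²·1.21² + 0.76²·3.32² + 2·0.53·0.24·0.76·1.21·3.32 = 7.2276 (%²).
σ_p = √7.2276 = 2.688%.
At 97.5%, z = 1.960.
VaR = 1.960 × 2.688% = 5.268%; on $2,000,000 that is $105,360.

$105,400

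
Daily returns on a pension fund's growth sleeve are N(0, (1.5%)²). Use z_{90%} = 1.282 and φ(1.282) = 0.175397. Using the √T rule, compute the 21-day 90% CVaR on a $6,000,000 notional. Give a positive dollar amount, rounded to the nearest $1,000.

σ_{21d} = 1.5% × √21 = 6.874%.
ES multiplier = φ(z)/(1−α) = 0.175397/0.1 = 1.754.
ES = 6.874% × 1.754 = 12.057%; on $6,000,000: $723,420.

$723,000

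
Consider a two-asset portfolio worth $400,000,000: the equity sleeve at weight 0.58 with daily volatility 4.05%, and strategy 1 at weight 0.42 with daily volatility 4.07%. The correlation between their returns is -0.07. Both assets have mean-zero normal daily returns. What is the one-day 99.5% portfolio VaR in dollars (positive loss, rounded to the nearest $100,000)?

$28,900,000

σ_p² = 0.58²·4.05² + 0.42²·4.07² + 2·-0.07·0.58·0.42·4.05·4.07 = 7.8777 (%²).
σ_p = √7.8777 = 2.807%.
At 99.5%, z = 2.576.
VaR = 2.576 × 2.807% = 7.231%; on $400,000,000 that is $28,924,000.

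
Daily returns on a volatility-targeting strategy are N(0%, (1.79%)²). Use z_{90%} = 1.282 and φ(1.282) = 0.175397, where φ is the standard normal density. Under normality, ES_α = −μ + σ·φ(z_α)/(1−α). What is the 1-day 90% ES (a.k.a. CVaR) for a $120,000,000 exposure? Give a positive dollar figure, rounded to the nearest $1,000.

$3,768,000

Tail multiplier: φ(z)/(1−α) = 0.175397 / 0.1 = 1.754.
ES = 1.79% × 1.754 = 3.140%.
On $120,000,000: 0.03140 × $120,000,000 = $3,768,000.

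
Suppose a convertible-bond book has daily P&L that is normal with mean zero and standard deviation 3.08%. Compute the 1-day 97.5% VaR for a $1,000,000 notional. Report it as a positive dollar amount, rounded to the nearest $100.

$60,400

At 97.5% one-sided, z = 1.960.
VaR = z·σ = 1.960 × 3.08% = 6.037%.
On $1,000,000: 0.06037 × $1,000,000 = $60,370.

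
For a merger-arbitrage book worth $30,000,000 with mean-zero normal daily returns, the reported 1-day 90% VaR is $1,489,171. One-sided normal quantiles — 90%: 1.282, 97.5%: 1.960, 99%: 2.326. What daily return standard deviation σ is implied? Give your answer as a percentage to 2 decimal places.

VaR as a fraction: $1,489,171 / $30,000,000 = 4.964%.
σ = VaR / z = 4.964% / 1.282 = 3.872%.

3.87%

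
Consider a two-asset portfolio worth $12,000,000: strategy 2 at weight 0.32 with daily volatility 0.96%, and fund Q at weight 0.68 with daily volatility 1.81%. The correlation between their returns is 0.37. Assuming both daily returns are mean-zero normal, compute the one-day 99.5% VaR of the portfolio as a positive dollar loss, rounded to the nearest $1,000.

σ_p² = 0.32²·0.96² + 0.68²·1.81² + 2·0.37·0.32·0.68·0.96·1.81 = 1.8890 (%²).
σ_p = √1.8890 = 1.374%.
At 99.5%, z = 2.576.
VaR = 2.576 × 1.374% = 3.539%; on $12,000,000 that is $424,680.

$425,000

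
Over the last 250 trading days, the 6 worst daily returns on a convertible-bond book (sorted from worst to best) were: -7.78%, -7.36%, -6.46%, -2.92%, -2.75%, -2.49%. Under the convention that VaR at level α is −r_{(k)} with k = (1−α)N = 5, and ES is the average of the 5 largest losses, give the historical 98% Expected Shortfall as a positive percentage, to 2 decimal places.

5.45%

The 5 worst returns sum to -27.27%.
ES = −(-27.27%) / 5 = 5.454% ≈ 5.45%.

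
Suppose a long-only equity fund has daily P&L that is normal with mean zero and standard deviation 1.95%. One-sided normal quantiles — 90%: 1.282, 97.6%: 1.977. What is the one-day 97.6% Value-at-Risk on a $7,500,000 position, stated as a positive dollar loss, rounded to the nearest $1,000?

$289,000

VaR = z·σ = 1.977 × 1.95% = 3.855%.
On $7,500,000: 0.03855 × $7,500,000 = $289,125.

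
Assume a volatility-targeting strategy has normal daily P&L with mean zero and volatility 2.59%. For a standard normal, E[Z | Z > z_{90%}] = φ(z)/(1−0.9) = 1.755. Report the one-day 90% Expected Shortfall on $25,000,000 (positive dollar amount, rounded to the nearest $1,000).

ES = 2.59% × 1.755 = 4.545%.
On $25,000,000: 0.04545 × $25,000,000 = $1,136,250.

$1,136,000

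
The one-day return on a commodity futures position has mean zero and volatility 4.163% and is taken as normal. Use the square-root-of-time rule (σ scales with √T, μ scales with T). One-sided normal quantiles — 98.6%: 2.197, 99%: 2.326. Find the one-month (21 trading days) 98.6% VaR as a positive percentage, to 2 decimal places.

σ_{21d} = 4.163% × √21 = 19.077%.
VaR = 2.197 × 19.077% = 41.912%.

41.91%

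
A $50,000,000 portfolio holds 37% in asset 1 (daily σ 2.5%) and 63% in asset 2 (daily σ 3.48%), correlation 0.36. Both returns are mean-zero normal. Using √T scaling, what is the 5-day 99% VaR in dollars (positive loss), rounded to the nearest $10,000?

σ_p = √(0.37²·2.5² + 0.63²·3.48² + 2·0.36·0.37·0.63·2.5·3.48) = 2.669%.
σ_{5d} = 2.669% × √5 = 5.968%.
z(99%) = 2.326.
VaR = 2.326 × 5.968% = 13.882%; on $50,000,000 that is $6,941,000.

$6,940,000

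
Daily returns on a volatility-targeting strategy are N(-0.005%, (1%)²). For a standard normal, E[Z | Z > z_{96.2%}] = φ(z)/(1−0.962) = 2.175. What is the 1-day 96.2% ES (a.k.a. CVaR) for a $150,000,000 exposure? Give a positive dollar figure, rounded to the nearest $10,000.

$3,270,000

ES = −(-0.005%) + 1% × 2.175 = 2.180%.
On $150,000,000: 0.02180 × $150,000,000 = $3,270,000.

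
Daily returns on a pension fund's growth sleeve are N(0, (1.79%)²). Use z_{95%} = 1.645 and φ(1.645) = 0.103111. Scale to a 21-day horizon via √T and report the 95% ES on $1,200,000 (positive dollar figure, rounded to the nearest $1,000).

σ_{21d} = 1.79% × √21 = 8.203%.
ES multiplier = φ(z)/(1−α) = 0.103111/0.05 = 2.062.
ES = 8.203% × 2.062 = 16.915%; on $1,200,000: $202,980.

$203,000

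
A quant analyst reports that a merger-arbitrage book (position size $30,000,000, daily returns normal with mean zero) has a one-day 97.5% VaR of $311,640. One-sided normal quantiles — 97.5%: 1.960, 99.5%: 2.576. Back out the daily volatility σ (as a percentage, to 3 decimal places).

0.530%

VaR as a fraction: $311,640 / $30,000,000 = 1.039%.
σ = VaR / z = 1.039% / 1.960 = 0.530%.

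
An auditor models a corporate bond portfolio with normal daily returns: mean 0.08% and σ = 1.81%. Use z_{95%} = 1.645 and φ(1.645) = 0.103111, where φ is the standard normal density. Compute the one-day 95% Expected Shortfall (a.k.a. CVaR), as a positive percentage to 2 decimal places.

Tail multiplier: φ(z)/(1−α) = 0.103111 / 0.05 = 2.062.
ES = −(0.08%) + 1.81% × 2.062 = 3.652%.

3.65%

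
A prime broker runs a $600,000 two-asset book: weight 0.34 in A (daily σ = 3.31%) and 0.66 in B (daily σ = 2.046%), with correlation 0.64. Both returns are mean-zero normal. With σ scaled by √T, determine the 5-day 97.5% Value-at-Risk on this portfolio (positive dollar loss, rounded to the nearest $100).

$59,000

σ_p = √(0.34²·3.31² + 0.66²·2.046² + 2·0.64·0.34·0.66·3.31·2.046) = 2.244%.
σ_{5d} = 2.244% × √5 = 5.018%.
z(97.5%) = 1.960.
VaR = 1.960 × 5.018% = 9.835%; on $600,000 that is $59,010.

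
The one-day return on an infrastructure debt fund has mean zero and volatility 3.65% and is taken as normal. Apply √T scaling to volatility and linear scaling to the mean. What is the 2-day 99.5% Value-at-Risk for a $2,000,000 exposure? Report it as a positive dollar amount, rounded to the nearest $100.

$265,900

At 99.5%, z = 2.576.
σ_{2d} = 3.65% × √2 = 5.162%.
VaR = 2.576 × 5.162% = 13.297%.
On $2,000,000: 0.13297 × $2,000,000 = $265,940.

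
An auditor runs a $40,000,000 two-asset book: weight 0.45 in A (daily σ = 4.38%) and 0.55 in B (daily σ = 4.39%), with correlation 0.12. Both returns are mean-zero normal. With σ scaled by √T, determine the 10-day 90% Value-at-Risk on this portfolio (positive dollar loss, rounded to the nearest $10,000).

$5,340,000

σ_p = √(0.45²·4.38² + 0.55²·4.39² + 2·0.12·0.45·0.55·4.38·4.39) = 3.295%.
σ_{10d} = 3.295% × √10 = 10.420%.
z(90%) = 1.282.
VaR = 1.282 × 10.420% = 13.358%; on $40,000,000 that is $5,343,200.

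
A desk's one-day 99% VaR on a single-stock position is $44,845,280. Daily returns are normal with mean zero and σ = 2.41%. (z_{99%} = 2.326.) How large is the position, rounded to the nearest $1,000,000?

$800,000,000

VaR as a fraction of value: z·σ = 2.326 × 2.41% = 5.60566%.
Position = $44,845,280 / 0.0560566 = $800,000,000.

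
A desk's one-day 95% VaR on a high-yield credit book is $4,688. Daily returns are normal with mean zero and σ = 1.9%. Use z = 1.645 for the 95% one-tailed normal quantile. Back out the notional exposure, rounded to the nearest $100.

$150,000

VaR as a fraction of value: z·σ = 1.645 × 1.9% = 3.1255%.
Position = $4,688 / 0.031255 = $149,992.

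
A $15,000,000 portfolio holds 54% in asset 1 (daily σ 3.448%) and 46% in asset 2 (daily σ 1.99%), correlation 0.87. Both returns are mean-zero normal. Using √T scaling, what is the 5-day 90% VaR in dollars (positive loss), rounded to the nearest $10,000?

$1,160,000

σ_p = √(0.54²·3.448² + 0.46²·1.99² + 2·0.87·0.54·0.46·3.448·1.99) = 2.696%.
σ_{5d} = 2.696% × √5 = 6.028%.
z(90%) = 1.282.
VaR = 1.282 × 6.028% = 7.728%; on $15,000,000 that is $1,159,200.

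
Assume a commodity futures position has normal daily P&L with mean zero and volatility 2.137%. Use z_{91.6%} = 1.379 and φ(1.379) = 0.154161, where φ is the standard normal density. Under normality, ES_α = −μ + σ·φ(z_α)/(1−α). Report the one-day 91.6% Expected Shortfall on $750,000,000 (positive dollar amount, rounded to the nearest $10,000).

Tail multiplier: φ(z)/(1−α) = 0.154161 / 0.084 = 1.835.
ES = 2.137% × 1.835 = 3.921%.
On $750,000,000: 0.03921 × $750,000,000 = $29,407,500.

$29,410,000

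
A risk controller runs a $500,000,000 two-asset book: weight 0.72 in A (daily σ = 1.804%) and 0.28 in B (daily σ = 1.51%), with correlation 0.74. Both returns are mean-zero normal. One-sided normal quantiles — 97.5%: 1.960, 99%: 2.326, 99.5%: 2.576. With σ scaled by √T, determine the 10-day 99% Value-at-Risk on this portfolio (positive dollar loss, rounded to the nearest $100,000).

σ_p = √(0.72²·1.804² + 0.28²·1.51² + 2·0.74·0.72·0.28·1.804·1.51) = 1.637%.
σ_{10d} = 1.637% × √10 = 5.177%.
VaR = 2.326 × 5.177% = 12.042%; on $500,000,000 that is $60,210,000.

$60,200,000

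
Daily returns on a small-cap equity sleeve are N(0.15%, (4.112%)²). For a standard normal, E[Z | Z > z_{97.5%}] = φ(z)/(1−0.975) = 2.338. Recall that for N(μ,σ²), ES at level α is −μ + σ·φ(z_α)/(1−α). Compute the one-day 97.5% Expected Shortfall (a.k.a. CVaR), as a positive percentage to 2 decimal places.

9.46%

ES = −(0.15%) + 4.112% × 2.338 = 9.464%.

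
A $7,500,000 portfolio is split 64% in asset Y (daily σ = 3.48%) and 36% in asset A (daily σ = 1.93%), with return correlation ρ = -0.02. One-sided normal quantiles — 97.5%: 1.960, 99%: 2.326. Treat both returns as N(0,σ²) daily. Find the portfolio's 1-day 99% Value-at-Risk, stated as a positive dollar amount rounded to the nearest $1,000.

σ_p² = 0.64²·3.48² + 0.36²·1.93² + 2·-0.02·0.64·0.36·3.48·1.93 = 5.3813 (%²).
σ_p = √5.3813 = 2.320%.
VaR = 2.326 × 2.320% = 5.396%; on $7,500,000 that is $404,700.

$405,000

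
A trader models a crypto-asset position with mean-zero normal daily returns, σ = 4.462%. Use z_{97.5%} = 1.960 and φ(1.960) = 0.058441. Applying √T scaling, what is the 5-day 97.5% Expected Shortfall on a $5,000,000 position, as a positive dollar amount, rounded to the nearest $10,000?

σ_{5d} = 4.462% × √5 = 9.977%.
ES multiplier = φ(z)/(1−α) = 0.058441/0.025 = 2.338.
ES = 9.977% × 2.338 = 23.326%; on $5,000,000: $1,166,300.

$1,170,000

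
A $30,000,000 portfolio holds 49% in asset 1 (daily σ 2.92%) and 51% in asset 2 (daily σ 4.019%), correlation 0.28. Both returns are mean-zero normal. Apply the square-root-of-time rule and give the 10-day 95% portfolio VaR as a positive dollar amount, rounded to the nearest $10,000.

σ_p = √(0.49²·2.92² + 0.51²·4.019² + 2·0.28·0.49·0.51·2.92·4.019) = 2.809%.
σ_{10d} = 2.809% × √10 = 8.883%.
z(95%) = 1.645.
VaR = 1.645 × 8.883% = 14.613%; on $30,000,000 that is $4,383,900.

$4,380,000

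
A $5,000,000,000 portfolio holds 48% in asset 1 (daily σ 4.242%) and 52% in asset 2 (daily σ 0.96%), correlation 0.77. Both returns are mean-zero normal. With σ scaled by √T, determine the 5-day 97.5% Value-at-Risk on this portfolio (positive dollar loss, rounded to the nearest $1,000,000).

$535,000,000

σ_p = √(0.48²·4.242² + 0.52²·0.96² + 2·0.77·0.48·0.52·4.242·0.96) = 2.441%.
σ_{5d} = 2.441% × √5 = 5.458%.
z(97.5%) = 1.960.
VaR = 1.960 × 5.458% = 10.698%; on $5,000,000,000 that is $534,900,000.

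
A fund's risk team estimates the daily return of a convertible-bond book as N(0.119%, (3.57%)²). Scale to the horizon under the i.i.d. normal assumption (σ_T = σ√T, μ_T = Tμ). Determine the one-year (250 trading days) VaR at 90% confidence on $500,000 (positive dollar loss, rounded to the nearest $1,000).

At 90%, z = 1.282.
σ_{250d} = 3.57% × √250 = 56.447%; μ_{250d} = 250 × 0.119% = 29.750%.
VaR = −(29.750%) + 1.282 × 56.447% = 42.615%.
On $500,000: 0.42615 × $500,000 = $213,075.

$213,000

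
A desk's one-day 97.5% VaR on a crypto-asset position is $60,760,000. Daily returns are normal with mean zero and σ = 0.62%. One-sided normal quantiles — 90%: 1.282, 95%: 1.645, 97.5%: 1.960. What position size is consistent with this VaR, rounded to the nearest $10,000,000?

VaR as a fraction of value: z·σ = 1.960 × 0.62% = 1.2152%.
Position = $60,760,000 / 0.012152 = $5,000,000,000.

$5,000,000,000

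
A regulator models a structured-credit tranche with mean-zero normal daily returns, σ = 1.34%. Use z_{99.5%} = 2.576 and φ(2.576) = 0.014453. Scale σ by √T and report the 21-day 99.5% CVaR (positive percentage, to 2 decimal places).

σ_{21d} = 1.34% × √21 = 6.141%.
ES multiplier = φ(z)/(1−α) = 0.014453/0.005 = 2.891.
ES = 6.141% × 2.891 = 17.754%.

17.75%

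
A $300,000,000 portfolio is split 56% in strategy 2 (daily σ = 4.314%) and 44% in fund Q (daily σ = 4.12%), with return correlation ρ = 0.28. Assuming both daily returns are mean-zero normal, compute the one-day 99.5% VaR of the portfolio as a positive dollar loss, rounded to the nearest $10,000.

$26,290,000

σ_p² = 0.56²·4.314² + 0.44²·4.12² + 2·0.28·0.56·0.44·4.314·4.12 = 11.5750 (%²).
σ_p = √11.5750 = 3.402%.
At 99.5%, z = 2.576.
VaR = 2.576 × 3.402% = 8.764%; on $300,000,000 that is $26,292,000.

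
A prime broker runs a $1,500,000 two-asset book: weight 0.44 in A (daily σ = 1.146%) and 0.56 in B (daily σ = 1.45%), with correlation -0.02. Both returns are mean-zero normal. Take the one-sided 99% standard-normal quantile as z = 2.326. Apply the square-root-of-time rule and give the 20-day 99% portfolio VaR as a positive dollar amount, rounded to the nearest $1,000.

$148,000

σ_p = √(0.44²·1.146² + 0.56²·1.45² + 2·-0.02·0.44·0.56·1.146·1.45) = 0.947%.
σ_{20d} = 0.947% × √20 = 4.235%.
VaR = 2.326 × 4.235% = 9.851%; on $1,500,000 that is $147,765.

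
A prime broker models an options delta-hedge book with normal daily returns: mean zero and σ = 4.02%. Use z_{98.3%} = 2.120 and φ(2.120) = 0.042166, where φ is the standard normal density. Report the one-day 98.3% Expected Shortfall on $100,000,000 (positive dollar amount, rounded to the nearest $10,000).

Tail multiplier: φ(z)/(1−α) = 0.042166 / 0.017 = 2.480.
ES = 4.02% × 2.480 = 9.970%.
On $100,000,000: 0.09970 × $100,000,000 = $9,970,000.

$9,970,000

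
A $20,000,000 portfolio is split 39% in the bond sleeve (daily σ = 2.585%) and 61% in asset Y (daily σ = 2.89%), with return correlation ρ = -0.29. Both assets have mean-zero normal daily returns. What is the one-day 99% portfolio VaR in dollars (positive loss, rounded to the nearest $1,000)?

$818,000

σ_p² = 0.39²·2.585² + 0.61²·2.89² + 2·-0.29·0.39·0.61·2.585·2.89 = 3.0934 (%²).
σ_p = √3.0934 = 1.759%.
At 99%, z = 2.326.
VaR = 2.326 × 1.759% = 4.091%; on $20,000,000 that is $818,200.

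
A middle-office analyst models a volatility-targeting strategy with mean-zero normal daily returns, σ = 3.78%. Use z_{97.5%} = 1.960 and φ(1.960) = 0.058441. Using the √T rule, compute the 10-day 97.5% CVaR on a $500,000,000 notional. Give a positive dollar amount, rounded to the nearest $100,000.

$139,700,000

σ_{10d} = 3.78% × √10 = 11.953%.
ES multiplier = φ(z)/(1−α) = 0.058441/0.025 = 2.338.
ES = 11.953% × 2.338 = 27.946%; on $500,000,000: $139,730,000.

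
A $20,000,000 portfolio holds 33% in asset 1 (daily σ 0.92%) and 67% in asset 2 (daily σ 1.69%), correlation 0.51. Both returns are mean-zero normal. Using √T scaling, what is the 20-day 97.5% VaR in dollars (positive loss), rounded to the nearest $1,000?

$2,302,000

σ_p = √(0.33²·0.92² + 0.67²·1.69² + 2·0.51·0.33·0.67·0.92·1.69) = 1.313%.
σ_{20d} = 1.313% × √20 = 5.872%.
z(97.5%) = 1.960.
VaR = 1.960 × 5.872% = 11.509%; on $20,000,000 that is $2,301,800.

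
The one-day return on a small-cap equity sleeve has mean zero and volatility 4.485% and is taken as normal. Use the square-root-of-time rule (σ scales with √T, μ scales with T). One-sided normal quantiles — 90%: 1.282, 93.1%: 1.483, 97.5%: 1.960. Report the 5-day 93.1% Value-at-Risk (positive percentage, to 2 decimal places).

σ_{5d} = 4.485% × √5 = 10.029%.
VaR = 1.483 × 10.029% = 14.873%.

14.87%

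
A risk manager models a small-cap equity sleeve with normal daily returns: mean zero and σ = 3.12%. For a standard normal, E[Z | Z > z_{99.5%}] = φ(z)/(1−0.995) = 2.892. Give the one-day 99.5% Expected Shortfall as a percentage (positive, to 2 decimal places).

ES = 3.12% × 2.892 = 9.023%.

9.02%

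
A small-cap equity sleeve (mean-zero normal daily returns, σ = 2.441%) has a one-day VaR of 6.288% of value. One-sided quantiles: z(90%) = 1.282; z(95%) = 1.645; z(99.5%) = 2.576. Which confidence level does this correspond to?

99.5%

Implied z = VaR/σ = 6.288 / 2.441 = 2.576.
This matches z(99.5%) = 2.576.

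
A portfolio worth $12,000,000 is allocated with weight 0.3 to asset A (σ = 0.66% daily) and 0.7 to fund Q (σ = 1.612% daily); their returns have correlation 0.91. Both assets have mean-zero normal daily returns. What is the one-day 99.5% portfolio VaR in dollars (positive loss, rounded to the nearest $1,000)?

σ_p² = 0.3²·0.66² + 0.7²·1.612² + 2·0.91·0.3·0.7·0.66·1.612 = 1.7191 (%²).
σ_p = √1.7191 = 1.311%.
At 99.5%, z = 2.576.
VaR = 2.576 × 1.311% = 3.377%; on $12,000,000 that is $405,240.

$405,000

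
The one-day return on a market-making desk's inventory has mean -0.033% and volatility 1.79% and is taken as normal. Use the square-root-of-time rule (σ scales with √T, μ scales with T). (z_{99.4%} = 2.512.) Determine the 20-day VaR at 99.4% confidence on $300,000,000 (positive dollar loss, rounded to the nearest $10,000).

$62,310,000

σ_{20d} = 1.79% × √20 = 8.005%; μ_{20d} = 20 × -0.033% = -0.660%.
VaR = −(-0.660%) + 2.512 × 8.005% = 20.769%.
On $300,000,000: 0.20769 × $300,000,000 = $62,307,000.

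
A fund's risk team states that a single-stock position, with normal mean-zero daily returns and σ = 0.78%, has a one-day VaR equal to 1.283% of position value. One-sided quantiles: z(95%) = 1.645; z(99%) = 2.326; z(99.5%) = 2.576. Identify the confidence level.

95%

Implied z = VaR/σ = 1.283 / 0.78 = 1.645.
This matches z(95%) = 1.645.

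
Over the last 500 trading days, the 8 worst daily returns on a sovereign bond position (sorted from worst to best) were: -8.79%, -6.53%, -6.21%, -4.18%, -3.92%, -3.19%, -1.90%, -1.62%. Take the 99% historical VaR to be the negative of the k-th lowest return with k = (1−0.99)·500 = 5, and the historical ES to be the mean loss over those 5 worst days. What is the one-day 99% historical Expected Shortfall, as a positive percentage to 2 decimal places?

5.93%

The 5 worst returns sum to -29.63%.
ES = −(-29.63%) / 5 = 5.926% ≈ 5.93%.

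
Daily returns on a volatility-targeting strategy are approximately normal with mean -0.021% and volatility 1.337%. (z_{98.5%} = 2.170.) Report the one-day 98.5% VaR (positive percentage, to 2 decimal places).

2.92%

VaR = −μ + z·σ = −(-0.021%) + 2.170 × 1.337% = 2.922%.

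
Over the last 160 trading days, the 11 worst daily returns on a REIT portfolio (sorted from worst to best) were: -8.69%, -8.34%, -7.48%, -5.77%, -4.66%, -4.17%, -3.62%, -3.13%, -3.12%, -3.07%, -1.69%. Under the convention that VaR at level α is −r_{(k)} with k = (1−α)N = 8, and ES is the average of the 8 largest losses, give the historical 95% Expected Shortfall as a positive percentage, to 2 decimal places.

The 8 worst returns sum to -45.86%.
ES = −(-45.86%) / 8 = 5.7325% ≈ 5.73%.

5.73%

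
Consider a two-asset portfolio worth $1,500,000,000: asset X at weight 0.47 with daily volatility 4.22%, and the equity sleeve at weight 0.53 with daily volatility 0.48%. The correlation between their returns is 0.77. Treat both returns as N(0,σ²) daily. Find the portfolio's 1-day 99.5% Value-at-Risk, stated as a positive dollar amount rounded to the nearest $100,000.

σ_p² = 0.47²·4.22² + 0.53²·0.48² + 2·0.77·0.47·0.53·4.22·0.48 = 4.7756 (%²).
σ_p = √4.7756 = 2.185%.
At 99.5%, z = 2.576.
VaR = 2.576 × 2.185% = 5.629%; on $1,500,000,000 that is $84,435,000.

$84,400,000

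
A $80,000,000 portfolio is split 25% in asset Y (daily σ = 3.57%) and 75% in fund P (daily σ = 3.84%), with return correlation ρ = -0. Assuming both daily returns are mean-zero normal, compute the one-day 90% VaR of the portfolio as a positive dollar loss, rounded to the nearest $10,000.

$3,090,000

σ_p² = 0.25²·3.57² + 0.75²·3.84² + 2·-0·0.25·0.75·3.57·3.84 = 9.0910 (%²).
σ_p = √9.0910 = 3.015%.
At 90%, z = 1.282.
VaR = 1.282 × 3.015% = 3.865%; on $80,000,000 that is $3,092,000.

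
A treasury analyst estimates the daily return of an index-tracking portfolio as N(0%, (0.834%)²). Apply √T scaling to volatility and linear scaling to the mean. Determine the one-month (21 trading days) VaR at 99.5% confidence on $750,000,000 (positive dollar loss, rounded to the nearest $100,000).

At 99.5%, z = 2.576.
σ_{21d} = 0.834% × √21 = 3.822%.
VaR = 2.576 × 3.822% = 9.845%.
On $750,000,000: 0.09845 × $750,000,000 = $73,837,500.

$73,800,000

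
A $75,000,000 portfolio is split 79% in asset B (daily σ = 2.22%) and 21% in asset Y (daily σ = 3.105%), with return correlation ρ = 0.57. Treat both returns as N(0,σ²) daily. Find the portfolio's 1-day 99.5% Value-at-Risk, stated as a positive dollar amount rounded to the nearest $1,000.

σ_p² = 0.79²·2.22² + 0.21²·3.105² + 2·0.57·0.79·0.21·2.22·3.105 = 4.8046 (%²).
σ_p = √4.8046 = 2.192%.
At 99.5%, z = 2.576.
VaR = 2.576 × 2.192% = 5.647%; on $75,000,000 that is $4,235,250.

$4,235,000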